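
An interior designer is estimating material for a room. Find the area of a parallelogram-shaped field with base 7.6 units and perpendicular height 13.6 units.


Shape: parallelogram
Base b = 7.6 units, Height h = 13.6 units
Formula: A = b * h
A = 7.6 * 13.6
A = 103.36
103.36 units^2


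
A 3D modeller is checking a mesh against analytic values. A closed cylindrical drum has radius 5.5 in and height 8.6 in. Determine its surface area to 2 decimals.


Shape: closed cylinder
Radius r = 5.5 in, Height h = 8.6 in
Formula: SA = 2*pi*r^2 + 2*pi*r*h = 2*pi*r*(r + h)
r + h = 14.1
2 * r * (r + h) = 2 * 5.5 * 14.1 = 155.1
SA = 155.1 * pi
SA = 487.26
487.26 in^2


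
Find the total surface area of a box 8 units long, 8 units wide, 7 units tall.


Shape: rectangular prism
l = 8 units, w = 8 units, h = 7 units
Formula: SA = 2(lw + lh + wh)
lw = 64, lh = 56, wh = 56
lw + lh + wh = 176
SA = 2 * 176
SA = 352
352 units^2


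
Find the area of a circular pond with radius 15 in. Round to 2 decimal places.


Shape: circle
Radius r = 15 in
Formula: A = pi * r^2
r^2 = 15^2 = 225
A = pi * 225
A = 706.86
706.86 in^2


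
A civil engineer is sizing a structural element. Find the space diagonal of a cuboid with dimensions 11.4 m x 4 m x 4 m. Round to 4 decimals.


Shape: rectangular box (space diagonal)
l = 11.4 m, w = 4 m, h = 4 m
Visualize: the diagonal of the base, then a right triangle with that diagonal and the height.
Formula: d = sqrt(l^2 + w^2 + h^2)
l^2 + w^2 + h^2 = 129.96 + 16 + 16 = 161.96
d = sqrt(161.96)
d = 12.7264
12.7264 m


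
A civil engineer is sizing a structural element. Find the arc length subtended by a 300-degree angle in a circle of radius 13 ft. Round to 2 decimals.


Shape: circular arc
Radius r = 13 ft, Angle = 300 degrees
Formula: L = (angle/360) * 2 * pi * r
2 * pi * r = 26 * pi
L = (300/360) * 26 * pi
L = 21.666667 * pi
L = 68.07
68.07 ft


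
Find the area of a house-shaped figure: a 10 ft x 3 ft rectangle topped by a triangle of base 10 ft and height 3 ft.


Composite shape: rectangle + triangle
Rectangle area = 10 * 3 = 30
Triangle area = 0.5 * 10 * 3 = 15
Total = 30 + 15
Total = 45
45 ft^2


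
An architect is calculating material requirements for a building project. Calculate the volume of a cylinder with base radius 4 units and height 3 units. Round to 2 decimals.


Shape: cylinder
Radius r = 4 units, Height h = 3 units
Formula: V = pi * r^2 * h
r^2 = 16
V = pi * 16 * 3
V = 48 * pi
V = 150.8
150.8 units^3


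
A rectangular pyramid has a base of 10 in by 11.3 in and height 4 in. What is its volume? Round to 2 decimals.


Shape: rectangular pyramid
Base: 10 in x 11.3 in, Height h = 4 in
Formula: V = (1/3) * base_area * h
base_area = 10 * 11.3 = 113
base_area * h = 113 * 4 = 452
V = 452 / 3
V = 150.67
150.67 in^3


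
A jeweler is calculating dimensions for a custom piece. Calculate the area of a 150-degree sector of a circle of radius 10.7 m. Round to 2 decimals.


Shape: circular sector
Radius r = 10.7 m, Angle = 150 degrees
Formula: A = (angle/360) * pi * r^2
r^2 = 114.49
Fraction of circle = 150/360
A = (150/360) * pi * 114.49
A = 47.704167 * pi
A = 149.87
149.87 m^2


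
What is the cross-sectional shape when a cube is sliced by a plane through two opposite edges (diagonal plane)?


Solid: cube
Cutting plane: through two opposite edges (diagonal plane)
Visualize the intersection of the plane with the solid's surface.
The boundary of the cut region is a rectangle.
rectangle


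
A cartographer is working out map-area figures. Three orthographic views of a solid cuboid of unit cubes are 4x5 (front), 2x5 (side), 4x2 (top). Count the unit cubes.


Orthographic views of a solid rectangular block:
Front view 4 x 5 -> length = 4, height = 5
Side view 2 x 5 -> width = 2, height = 5 (consistent)
Top view 4 x 2 -> confirms length = 4, width = 2
The block is 4 x 2 x 5.
Total unit cubes = 4 * 2 * 5 = 40
40 unit cubes


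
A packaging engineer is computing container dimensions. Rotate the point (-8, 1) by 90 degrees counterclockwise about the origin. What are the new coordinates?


Transformation: rotation about the origin
Original point: (-8, 1)
Rule for 90 deg counterclockwise: (x, y) -> (-y, x)
Apply: (-8, 1) -> (-1, -8)
(-1, -8)


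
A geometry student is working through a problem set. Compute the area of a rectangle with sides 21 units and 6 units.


Shape: rectangle
Length l = 21 units, Width w = 6 units
Formula: A = l * w
A = 21 * 6
A = 126
126 units^2


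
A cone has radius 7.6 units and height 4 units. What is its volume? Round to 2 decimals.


Shape: cone
Radius r = 7.6 units, Height h = 4 units
Formula: V = (1/3) * pi * r^2 * h
r^2 = 57.76
pi * r^2 * h = pi * 57.76 * 4 = 231.04 * pi
V = 231.04 * pi / 3
V = 241.94
241.94 units^3


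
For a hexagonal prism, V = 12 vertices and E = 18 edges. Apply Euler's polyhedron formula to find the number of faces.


Polyhedron: hexagonal prism
Euler's formula for convex polyhedra: V - E + F = 2
Given: V = 12 vertices and E = 18 edges
Solve for F:
F = 2 + E - V = 2 + 18 - 12 = 8
8 faces


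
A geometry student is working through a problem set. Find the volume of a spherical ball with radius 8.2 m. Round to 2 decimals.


Shape: sphere
Radius r = 8.2 m
Formula: V = (4/3) * pi * r^3
r^3 = 551.368
(4/3) * 551.368 = 735.157333
V = 735.157333 * pi
V = 2309.56
2309.56 m^3


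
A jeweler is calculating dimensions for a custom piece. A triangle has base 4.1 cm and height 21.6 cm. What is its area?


Shape: triangle
Base b = 4.1 cm, Height h = 21.6 cm
Formula: A = (1/2) * b * h
A = 0.5 * 4.1 * 21.6
A = 0.5 * 88.56
A = 44.28
44.28 cm^2


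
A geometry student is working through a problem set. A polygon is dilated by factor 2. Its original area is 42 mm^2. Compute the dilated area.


Linear scale factor k = 2
Original area = 42 mm^2
Rule: under a linear scaling by k, areas scale by k^2.
k^2 = 2^2 = 4
New area = 42 * 4
New area = 168
168 mm^2


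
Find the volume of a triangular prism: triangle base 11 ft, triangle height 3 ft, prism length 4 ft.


Shape: triangular prism
Triangle base = 11 ft, triangle height = 3 ft, prism length L = 4 ft
Formula: V = (1/2 * b * h_tri) * L
Cross-section area = 0.5 * 11 * 3 = 16.5
V = 16.5 * 4
V = 66
66 ft^3


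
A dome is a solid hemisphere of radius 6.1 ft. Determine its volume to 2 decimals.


Shape: hemisphere (half of a sphere)
Radius r = 6.1 ft
Formula: V = (1/2) * (4/3) * pi * r^3 = (2/3) * pi * r^3
r^3 = 226.981
(2/3) * 226.981 = 151.320667
V = 151.320667 * pi
V = 475.39
475.39 ft^3


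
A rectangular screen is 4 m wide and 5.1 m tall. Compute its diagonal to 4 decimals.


Shape: rectangle (diagonal via Pythagoras)
Sides: 4 m and 5.1 m
Formula: d = sqrt(l^2 + w^2)
l^2 = 16, w^2 = 26.01
l^2 + w^2 = 42.01
d = sqrt(42.01)
d = 6.4815
6.4815 m


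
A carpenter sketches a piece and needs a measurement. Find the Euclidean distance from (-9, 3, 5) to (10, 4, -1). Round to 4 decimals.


3D distance between two points
P1 = (-9, 3, 5), P2 = (10, 4, -1)
Formula: d = sqrt((x2-x1)^2 + (y2-y1)^2 + (z2-z1)^2)
dx = 10 - -9 = 19
dy = 4 - 3 = 1
dz = -1 - 5 = -6
dx^2 + dy^2 + dz^2 = 361 + 1 + 36 = 398
d = sqrt(398)
d = 19.9499
19.9499 units


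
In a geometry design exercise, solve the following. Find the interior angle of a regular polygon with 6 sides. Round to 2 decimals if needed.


Shape: regular hexagon (6 sides)
Formula: interior angle = (n - 2) * 180 / n
(n - 2) = 4
(n - 2) * 180 = 720
angle = 720 / 6
angle = 120
120 degrees


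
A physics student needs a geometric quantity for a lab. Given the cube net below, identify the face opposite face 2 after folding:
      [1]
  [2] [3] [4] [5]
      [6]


Net: cross layout. Take square 3 as the base (bottom).
Fold the four squares in the horizontal row up around 3: 2 -> left, 4 -> right, 5 wraps to the top.
Fold 1 and 6 up from 3: 1 -> back, 6 -> front.
Opposite pairs are therefore: (1, 6), (2, 4), (3, 5).
Face 2 is opposite face 4.
face 4


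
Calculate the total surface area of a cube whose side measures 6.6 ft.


Shape: cube
Side s = 6.6 ft
A cube has 6 square faces.
Formula: SA = 6 * s^2
s^2 = 43.56
SA = 6 * 43.56
SA = 261.36
261.36 ft^2


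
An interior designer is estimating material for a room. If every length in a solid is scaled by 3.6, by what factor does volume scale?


Linear scale factor k = 3.6
Rule: under a linear scaling by k, volumes scale by k^3.
k^3 = 3.6 * 3.6 * 3.6
k^3 = 12.96 * 3.6
k^3 = 46.656
Volume scales by a factor of 46.656.
46.656 (dimensionless)


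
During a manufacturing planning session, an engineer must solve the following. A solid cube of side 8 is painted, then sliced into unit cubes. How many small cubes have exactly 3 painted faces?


Large cube: 8 x 8 x 8, cut into unit cubes.
Cubes with 3 painted faces are at the corners. A cube always has 8 corners.
Count = 8
8 unit cubes


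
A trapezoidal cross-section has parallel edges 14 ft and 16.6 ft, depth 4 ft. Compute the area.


Shape: trapezoid
Parallel sides a = 14 ft, b = 16.6 ft; Height h = 4 ft
Formula: A = (a + b) * h / 2
a + b = 14 + 16.6 = 30.6
A = 30.6 * 4 / 2
A = 122.4 / 2
A = 61.2
61.2 ft^2


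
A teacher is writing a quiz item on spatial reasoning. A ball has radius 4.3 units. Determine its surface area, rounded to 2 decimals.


Shape: sphere
Radius r = 4.3 units
Formula: SA = 4 * pi * r^2
r^2 = 18.49
SA = 4 * pi * 18.49
SA = 73.96 * pi
SA = 232.35
232.35 units^2


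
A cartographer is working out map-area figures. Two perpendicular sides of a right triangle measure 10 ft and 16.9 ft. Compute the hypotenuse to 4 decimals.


Shape: right triangle
Legs a = 10 ft, b = 16.9 ft
Formula: c = sqrt(a^2 + b^2)
a^2 = 100, b^2 = 285.61
a^2 + b^2 = 385.61
c = sqrt(385.61)
c = 19.637
19.637 ft


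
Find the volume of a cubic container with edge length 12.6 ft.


Shape: cube
Side s = 12.6 ft
Formula: V = s^3
V = 12.6 * 12.6 * 12.6
V = 158.76 * 12.6
V = 2000.376
2000.376 ft^3


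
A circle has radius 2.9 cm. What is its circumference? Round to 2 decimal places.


Shape: circle
Radius r = 2.9 cm
Formula: C = 2 * pi * r
C = 2 * pi * 2.9
C = 5.8 * pi
C = 18.22
18.22 cm


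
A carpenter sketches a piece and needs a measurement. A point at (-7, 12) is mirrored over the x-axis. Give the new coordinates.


Transformation: reflection
Original point: (-7, 12)
Rule for reflection over the x-axis: (x, y) -> (x, -y)
Apply: (-7, 12) -> (-7, -12)
(-7, -12)


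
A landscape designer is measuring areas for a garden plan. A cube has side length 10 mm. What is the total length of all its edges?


Shape: cube
Side s = 10 mm
A cube has 12 edges, all equal.
Formula: total edge length = 12 * s
Total = 12 * 10
Total = 120
120 mm


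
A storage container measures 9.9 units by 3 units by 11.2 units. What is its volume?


Shape: rectangular prism
l = 9.9 units, w = 3 units, h = 11.2 units
Formula: V = l * w * h
V = 9.9 * 3 * 11.2
V = 29.7 * 11.2
V = 332.64
332.64 units^3


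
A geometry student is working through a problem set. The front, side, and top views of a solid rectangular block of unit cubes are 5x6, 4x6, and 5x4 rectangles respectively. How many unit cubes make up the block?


Orthographic views of a solid rectangular block:
Front view 5 x 6 -> length = 5, height = 6
Side view 4 x 6 -> width = 4, height = 6 (consistent)
Top view 5 x 4 -> confirms length = 5, width = 4
The block is 5 x 4 x 6.
Total unit cubes = 5 * 4 * 6 = 120
120 unit cubes


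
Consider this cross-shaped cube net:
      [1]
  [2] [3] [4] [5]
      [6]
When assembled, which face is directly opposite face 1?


Net: cross layout. Take square 3 as the base (bottom).
Fold the four squares in the horizontal row up around 3: 2 -> left, 4 -> right, 5 wraps to the top.
Fold 1 and 6 up from 3: 1 -> back, 6 -> front.
Opposite pairs are therefore: (1, 6), (2, 4), (3, 5).
Face 1 is opposite face 6.
face 6


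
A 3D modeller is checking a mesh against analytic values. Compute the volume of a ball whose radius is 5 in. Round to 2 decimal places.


Shape: sphere
Radius r = 5 in
Formula: V = (4/3) * pi * r^3
r^3 = 125
(4/3) * 125 = 166.666667
V = 166.666667 * pi
V = 523.6
523.6 in^3


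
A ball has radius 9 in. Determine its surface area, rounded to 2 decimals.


Shape: sphere
Radius r = 9 in
Formula: SA = 4 * pi * r^2
r^2 = 81
SA = 4 * pi * 81
SA = 324 * pi
SA = 1017.88
1017.88 in^2


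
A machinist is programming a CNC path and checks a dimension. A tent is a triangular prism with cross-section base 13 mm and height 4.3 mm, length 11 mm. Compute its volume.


Shape: triangular prism
Triangle base = 13 mm, triangle height = 4.3 mm, prism length L = 11 mm
Formula: V = (1/2 * b * h_tri) * L
Cross-section area = 0.5 * 13 * 4.3 = 27.95
V = 27.95 * 11
V = 307.45
307.45 mm^3


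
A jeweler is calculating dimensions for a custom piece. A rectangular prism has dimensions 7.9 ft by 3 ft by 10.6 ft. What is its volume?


Shape: rectangular prism
l = 7.9 ft, w = 3 ft, h = 10.6 ft
Formula: V = l * w * h
V = 7.9 * 3 * 10.6
V = 23.7 * 10.6
V = 251.22
251.22 ft^3


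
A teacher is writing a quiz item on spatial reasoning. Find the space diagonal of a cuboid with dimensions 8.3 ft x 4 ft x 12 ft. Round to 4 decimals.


Shape: rectangular box (space diagonal)
l = 8.3 ft, w = 4 ft, h = 12 ft
Visualize: the diagonal of the base, then a right triangle with that diagonal and the height.
Formula: d = sqrt(l^2 + w^2 + h^2)
l^2 + w^2 + h^2 = 68.89 + 16 + 144 = 228.89
d = sqrt(228.89)
d = 15.1291
15.1291 ft


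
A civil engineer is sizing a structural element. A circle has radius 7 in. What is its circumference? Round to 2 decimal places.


Shape: circle
Radius r = 7 in
Formula: C = 2 * pi * r
C = 2 * pi * 7
C = 14 * pi
C = 43.98
43.98 in


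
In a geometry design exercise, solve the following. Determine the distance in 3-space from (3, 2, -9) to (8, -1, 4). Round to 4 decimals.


3D distance between two points
P1 = (3, 2, -9), P2 = (8, -1, 4)
Formula: d = sqrt((x2-x1)^2 + (y2-y1)^2 + (z2-z1)^2)
dx = 8 - 3 = 5
dy = -1 - 2 = -3
dz = 4 - -9 = 13
dx^2 + dy^2 + dz^2 = 25 + 9 + 169 = 203
d = sqrt(203)
d = 14.2478
14.2478 units


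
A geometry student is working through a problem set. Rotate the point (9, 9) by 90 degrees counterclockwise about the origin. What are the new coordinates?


Transformation: rotation about the origin
Original point: (9, 9)
Rule for 90 deg counterclockwise: (x, y) -> (-y, x)
Apply: (9, 9) -> (-9, 9)
(-9, 9)


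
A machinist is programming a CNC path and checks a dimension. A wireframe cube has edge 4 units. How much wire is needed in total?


Shape: cube
Side s = 4 units
A cube has 12 edges, all equal.
Formula: total edge length = 12 * s
Total = 12 * 4
Total = 48
48 units


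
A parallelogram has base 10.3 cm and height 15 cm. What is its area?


Shape: parallelogram
Base b = 10.3 cm, Height h = 15 cm
Formula: A = b * h
A = 10.3 * 15
A = 154.5
154.5 cm^2


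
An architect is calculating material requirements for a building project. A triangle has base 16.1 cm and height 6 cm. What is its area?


Shape: triangle
Base b = 16.1 cm, Height h = 6 cm
Formula: A = (1/2) * b * h
A = 0.5 * 16.1 * 6
A = 0.5 * 96.6
A = 48.3
48.3 cm^2


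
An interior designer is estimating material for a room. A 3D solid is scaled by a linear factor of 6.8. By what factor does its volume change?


Linear scale factor k = 6.8
Rule: under a linear scaling by k, volumes scale by k^3.
k^3 = 6.8 * 6.8 * 6.8
k^3 = 46.24 * 6.8
k^3 = 314.432
Volume scales by a factor of 314.432.
314.432 (dimensionless)


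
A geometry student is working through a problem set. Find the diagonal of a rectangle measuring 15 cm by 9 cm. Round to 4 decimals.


Shape: rectangle (diagonal via Pythagoras)
Sides: 15 cm and 9 cm
Formula: d = sqrt(l^2 + w^2)
l^2 = 225, w^2 = 81
l^2 + w^2 = 306
d = sqrt(306)
d = 17.4929
17.4929 cm


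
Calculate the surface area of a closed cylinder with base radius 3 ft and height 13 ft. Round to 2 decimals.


Shape: closed cylinder
Radius r = 3 ft, Height h = 13 ft
Formula: SA = 2*pi*r^2 + 2*pi*r*h = 2*pi*r*(r + h)
r + h = 16
2 * r * (r + h) = 2 * 3 * 16 = 96
SA = 96 * pi
SA = 301.59
301.59 ft^2


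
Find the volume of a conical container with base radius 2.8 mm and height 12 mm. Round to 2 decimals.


Shape: cone
Radius r = 2.8 mm, Height h = 12 mm
Formula: V = (1/3) * pi * r^2 * h
r^2 = 7.84
pi * r^2 * h = pi * 7.84 * 12 = 94.08 * pi
V = 94.08 * pi / 3
V = 98.52
98.52 mm^3


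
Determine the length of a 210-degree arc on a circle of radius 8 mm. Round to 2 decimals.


Shape: circular arc
Radius r = 8 mm, Angle = 210 degrees
Formula: L = (angle/360) * 2 * pi * r
2 * pi * r = 16 * pi
L = (210/360) * 16 * pi
L = 9.333333 * pi
L = 29.32
29.32 mm


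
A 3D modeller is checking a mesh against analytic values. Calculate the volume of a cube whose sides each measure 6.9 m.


Shape: cube
Side s = 6.9 m
Formula: V = s^3
V = 6.9 * 6.9 * 6.9
V = 47.61 * 6.9
V = 328.509
328.509 m^3


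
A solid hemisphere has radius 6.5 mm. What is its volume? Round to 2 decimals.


Shape: hemisphere (half of a sphere)
Radius r = 6.5 mm
Formula: V = (1/2) * (4/3) * pi * r^3 = (2/3) * pi * r^3
r^3 = 274.625
(2/3) * 274.625 = 183.083333
V = 183.083333 * pi
V = 575.17
575.17 mm^3


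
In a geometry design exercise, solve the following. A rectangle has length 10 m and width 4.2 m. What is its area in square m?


Shape: rectangle
Length l = 10 m, Width w = 4.2 m
Formula: A = l * w
A = 10 * 4.2
A = 42
42 m^2


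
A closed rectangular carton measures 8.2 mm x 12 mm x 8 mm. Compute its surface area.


Shape: rectangular prism
l = 8.2 mm, w = 12 mm, h = 8 mm
Formula: SA = 2(lw + lh + wh)
lw = 98.4, lh = 65.6, wh = 96
lw + lh + wh = 260
SA = 2 * 260
SA = 520
520 mm^2


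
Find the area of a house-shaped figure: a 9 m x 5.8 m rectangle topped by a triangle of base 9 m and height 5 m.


Composite shape: rectangle + triangle
Rectangle area = 9 * 5.8 = 52.2
Triangle area = 0.5 * 9 * 5 = 22.5
Total = 52.2 + 22.5
Total = 74.7
74.7 m^2


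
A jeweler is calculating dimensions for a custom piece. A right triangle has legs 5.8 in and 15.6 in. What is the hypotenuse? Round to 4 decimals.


Shape: right triangle
Legs a = 5.8 in, b = 15.6 in
Formula: c = sqrt(a^2 + b^2)
a^2 = 33.64, b^2 = 243.36
a^2 + b^2 = 277
c = sqrt(277)
c = 16.6433
16.6433 in


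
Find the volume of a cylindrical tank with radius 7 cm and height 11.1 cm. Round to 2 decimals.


Shape: cylinder
Radius r = 7 cm, Height h = 11.1 cm
Formula: V = pi * r^2 * h
r^2 = 49
V = pi * 49 * 11.1
V = 543.9 * pi
V = 1708.71
1708.71 cm^3


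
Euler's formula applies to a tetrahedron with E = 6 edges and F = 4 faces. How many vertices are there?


Polyhedron: tetrahedron
Euler's formula for convex polyhedra: V - E + F = 2
Given: E = 6 edges and F = 4 faces
Solve for V:
V = 2 + E - F = 2 + 6 - 4 = 4
4 vertices


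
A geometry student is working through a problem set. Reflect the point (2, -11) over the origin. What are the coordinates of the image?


Transformation: reflection
Original point: (2, -11)
Rule for reflection through the origin: (x, y) -> (-x, -y)
Apply: (2, -11) -> (-2, 11)
(-2, 11)


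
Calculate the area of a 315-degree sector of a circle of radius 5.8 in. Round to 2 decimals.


Shape: circular sector
Radius r = 5.8 in, Angle = 315 degrees
Formula: A = (angle/360) * pi * r^2
r^2 = 33.64
Fraction of circle = 315/360
A = (315/360) * pi * 33.64
A = 29.435 * pi
A = 92.47
92.47 in^2


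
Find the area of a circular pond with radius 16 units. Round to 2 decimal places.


Shape: circle
Radius r = 16 units
Formula: A = pi * r^2
r^2 = 16^2 = 256
A = pi * 256
A = 804.25
804.25 units^2


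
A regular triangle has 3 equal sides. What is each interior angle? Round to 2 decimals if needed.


Shape: regular triangle (3 sides)
Formula: interior angle = (n - 2) * 180 / n
(n - 2) = 1
(n - 2) * 180 = 180
angle = 180 / 3
angle = 60
60 degrees


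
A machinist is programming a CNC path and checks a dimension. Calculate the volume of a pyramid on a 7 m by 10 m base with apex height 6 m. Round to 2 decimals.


Shape: rectangular pyramid
Base: 7 m x 10 m, Height h = 6 m
Formula: V = (1/3) * base_area * h
base_area = 7 * 10 = 70
base_area * h = 70 * 6 = 420
V = 420 / 3
V = 140
140 m^3


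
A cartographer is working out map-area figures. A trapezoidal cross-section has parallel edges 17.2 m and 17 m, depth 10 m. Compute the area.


Shape: trapezoid
Parallel sides a = 17.2 m, b = 17 m; Height h = 10 m
Formula: A = (a + b) * h / 2
a + b = 17.2 + 17 = 34.2
A = 34.2 * 10 / 2
A = 342 / 2
A = 171
171 m^2


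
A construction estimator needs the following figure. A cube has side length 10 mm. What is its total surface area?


Shape: cube
Side s = 10 mm
A cube has 6 square faces.
Formula: SA = 6 * s^2
s^2 = 100
SA = 6 * 100
SA = 600
600 mm^2


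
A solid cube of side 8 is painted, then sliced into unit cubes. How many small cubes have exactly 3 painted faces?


Large cube: 8 x 8 x 8, cut into unit cubes.
Cubes with 3 painted faces are at the corners. A cube always has 8 corners.
Count = 8
8 unit cubes


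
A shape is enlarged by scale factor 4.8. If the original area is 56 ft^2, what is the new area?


Linear scale factor k = 4.8
Original area = 56 ft^2
Rule: under a linear scaling by k, areas scale by k^2.
k^2 = 4.8^2 = 23.04
New area = 56 * 23.04
New area = 1290.24
1290.24 ft^2


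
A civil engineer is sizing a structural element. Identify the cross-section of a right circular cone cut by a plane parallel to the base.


Solid: right circular cone
Cutting plane: parallel to the base
Visualize the intersection of the plane with the solid's surface.
The boundary of the cut region is a circle.
circle


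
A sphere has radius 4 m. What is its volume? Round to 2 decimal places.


Shape: sphere
Radius r = 4 m
Formula: V = (4/3) * pi * r^3
r^3 = 64
(4/3) * 64 = 85.333333
V = 85.333333 * pi
V = 268.08
268.08 m^3


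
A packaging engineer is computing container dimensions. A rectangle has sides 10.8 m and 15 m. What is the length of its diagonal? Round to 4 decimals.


Shape: rectangle (diagonal via Pythagoras)
Sides: 10.8 m and 15 m
Formula: d = sqrt(l^2 + w^2)
l^2 = 116.64, w^2 = 225
l^2 + w^2 = 341.64
d = sqrt(341.64)
d = 18.4835
18.4835 m


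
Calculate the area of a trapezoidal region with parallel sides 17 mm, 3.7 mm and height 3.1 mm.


Shape: trapezoid
Parallel sides a = 17 mm, b = 3.7 mm; Height h = 3.1 mm
Formula: A = (a + b) * h / 2
a + b = 17 + 3.7 = 20.7
A = 20.7 * 3.1 / 2
A = 64.17 / 2
A = 32.085
32.085 mm^2


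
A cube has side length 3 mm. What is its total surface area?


Shape: cube
Side s = 3 mm
A cube has 6 square faces.
Formula: SA = 6 * s^2
s^2 = 9
SA = 6 * 9
SA = 54
54 mm^2


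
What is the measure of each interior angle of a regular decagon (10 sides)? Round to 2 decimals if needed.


Shape: regular decagon (10 sides)
Formula: interior angle = (n - 2) * 180 / n
(n - 2) = 8
(n - 2) * 180 = 1440
angle = 1440 / 10
angle = 144
144 degrees


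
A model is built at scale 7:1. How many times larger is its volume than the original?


Linear scale factor k = 7
Rule: under a linear scaling by k, volumes scale by k^3.
k^3 = 7 * 7 * 7
k^3 = 49 * 7
k^3 = 343
Volume scales by a factor of 343.
343 (dimensionless)


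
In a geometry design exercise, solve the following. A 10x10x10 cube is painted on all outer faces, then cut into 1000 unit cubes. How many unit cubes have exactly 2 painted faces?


Large cube: 10 x 10 x 10, cut into unit cubes.
n = 10, so n - 2 = 8
Cubes with 2 painted faces lie along the edges, excluding corners.
A cube has 12 edges; each contributes (n - 2) = 8 such cubes.
Count = 12 * 8 = 96
96 unit cubes


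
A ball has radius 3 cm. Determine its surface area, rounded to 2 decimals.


Shape: sphere
Radius r = 3 cm
Formula: SA = 4 * pi * r^2
r^2 = 9
SA = 4 * pi * 9
SA = 36 * pi
SA = 113.1
113.1 cm^2


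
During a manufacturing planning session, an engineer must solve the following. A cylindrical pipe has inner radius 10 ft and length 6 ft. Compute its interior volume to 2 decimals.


Shape: cylinder
Radius r = 10 ft, Height h = 6 ft
Formula: V = pi * r^2 * h
r^2 = 100
V = pi * 100 * 6
V = 600 * pi
V = 1884.96
1884.96 ft^3


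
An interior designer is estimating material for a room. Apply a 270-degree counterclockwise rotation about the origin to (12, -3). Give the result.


Transformation: rotation about the origin
Original point: (12, -3)
Rule for 270 deg counterclockwise: (x, y) -> (y, -x)
Apply: (12, -3) -> (-3, -12)
(-3, -12)


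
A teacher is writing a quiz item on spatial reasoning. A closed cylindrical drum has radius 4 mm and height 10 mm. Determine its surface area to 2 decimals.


Shape: closed cylinder
Radius r = 4 mm, Height h = 10 mm
Formula: SA = 2*pi*r^2 + 2*pi*r*h = 2*pi*r*(r + h)
r + h = 14
2 * r * (r + h) = 2 * 4 * 14 = 112
SA = 112 * pi
SA = 351.86
351.86 mm^2


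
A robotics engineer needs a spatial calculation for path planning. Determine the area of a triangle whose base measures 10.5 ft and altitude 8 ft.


Shape: triangle
Base b = 10.5 ft, Height h = 8 ft
Formula: A = (1/2) * b * h
A = 0.5 * 10.5 * 8
A = 0.5 * 84
A = 42
42 ft^2


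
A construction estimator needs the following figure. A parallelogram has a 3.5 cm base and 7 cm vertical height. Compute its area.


Shape: parallelogram
Base b = 3.5 cm, Height h = 7 cm
Formula: A = b * h
A = 3.5 * 7
A = 24.5
24.5 cm^2


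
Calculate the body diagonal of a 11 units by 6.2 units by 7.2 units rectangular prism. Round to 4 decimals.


Shape: rectangular box (space diagonal)
l = 11 units, w = 6.2 units, h = 7.2 units
Visualize: the diagonal of the base, then a right triangle with that diagonal and the height.
Formula: d = sqrt(l^2 + w^2 + h^2)
l^2 + w^2 + h^2 = 121 + 38.44 + 51.84 = 211.28
d = sqrt(211.28)
d = 14.5355
14.5355 units


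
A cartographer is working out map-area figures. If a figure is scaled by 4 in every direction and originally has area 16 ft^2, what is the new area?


Linear scale factor k = 4
Original area = 16 ft^2
Rule: under a linear scaling by k, areas scale by k^2.
k^2 = 4^2 = 16
New area = 16 * 16
New area = 256
256 ft^2


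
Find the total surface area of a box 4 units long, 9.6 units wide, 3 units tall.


Shape: rectangular prism
l = 4 units, w = 9.6 units, h = 3 units
Formula: SA = 2(lw + lh + wh)
lw = 38.4, lh = 12, wh = 28.8
lw + lh + wh = 79.2
SA = 2 * 79.2
SA = 158.4
158.4 units^2


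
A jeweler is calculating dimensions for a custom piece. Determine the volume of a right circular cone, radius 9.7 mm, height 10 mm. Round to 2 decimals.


Shape: cone
Radius r = 9.7 mm, Height h = 10 mm
Formula: V = (1/3) * pi * r^2 * h
r^2 = 94.09
pi * r^2 * h = pi * 94.09 * 10 = 940.9 * pi
V = 940.9 * pi / 3
V = 985.31
985.31 mm^3


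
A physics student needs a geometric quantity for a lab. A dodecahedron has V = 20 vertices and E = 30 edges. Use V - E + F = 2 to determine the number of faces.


Polyhedron: dodecahedron
Euler's formula for convex polyhedra: V - E + F = 2
Given: V = 20 vertices and E = 30 edges
Solve for F:
F = 2 + E - V = 2 + 30 - 20 = 12
12 faces


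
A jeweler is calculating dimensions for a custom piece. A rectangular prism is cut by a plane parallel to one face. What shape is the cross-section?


Solid: rectangular prism
Cutting plane: parallel to one face
Visualize the intersection of the plane with the solid's surface.
The boundary of the cut region is a rectangle.
rectangle


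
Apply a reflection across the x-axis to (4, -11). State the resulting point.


Transformation: reflection
Original point: (4, -11)
Rule for reflection over the x-axis: (x, y) -> (x, -y)
Apply: (4, -11) -> (4, 11)
(4, 11)


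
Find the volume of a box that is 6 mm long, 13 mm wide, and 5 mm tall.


Shape: rectangular prism
l = 6 mm, w = 13 mm, h = 5 mm
Formula: V = l * w * h
V = 6 * 13 * 5
V = 78 * 5
V = 390
390 mm^3


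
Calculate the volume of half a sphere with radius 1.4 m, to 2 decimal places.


Shape: hemisphere (half of a sphere)
Radius r = 1.4 m
Formula: V = (1/2) * (4/3) * pi * r^3 = (2/3) * pi * r^3
r^3 = 2.744
(2/3) * 2.744 = 1.829333
V = 1.829333 * pi
V = 5.75
5.75 m^3


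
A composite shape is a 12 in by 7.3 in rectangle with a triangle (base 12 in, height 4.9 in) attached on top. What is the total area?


Composite shape: rectangle + triangle
Rectangle area = 12 * 7.3 = 87.6
Triangle area = 0.5 * 12 * 4.9 = 29.4
Total = 87.6 + 29.4
Total = 117
117 in^2


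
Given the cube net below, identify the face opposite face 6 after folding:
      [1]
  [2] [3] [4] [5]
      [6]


Net: cross layout. Take square 3 as the base (bottom).
Fold the four squares in the horizontal row up around 3: 2 -> left, 4 -> right, 5 wraps to the top.
Fold 1 and 6 up from 3: 1 -> back, 6 -> front.
Opposite pairs are therefore: (1, 6), (2, 4), (3, 5).
Face 6 is opposite face 1.
face 1


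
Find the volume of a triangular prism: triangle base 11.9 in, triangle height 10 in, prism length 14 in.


Shape: triangular prism
Triangle base = 11.9 in, triangle height = 10 in, prism length L = 14 in
Formula: V = (1/2 * b * h_tri) * L
Cross-section area = 0.5 * 11.9 * 10 = 59.5
V = 59.5 * 14
V = 833
833 in^3


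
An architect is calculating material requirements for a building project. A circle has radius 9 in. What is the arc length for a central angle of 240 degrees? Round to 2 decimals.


Shape: circular arc
Radius r = 9 in, Angle = 240 degrees
Formula: L = (angle/360) * 2 * pi * r
2 * pi * r = 18 * pi
L = (240/360) * 18 * pi
L = 12 * pi
L = 37.7
37.7 in


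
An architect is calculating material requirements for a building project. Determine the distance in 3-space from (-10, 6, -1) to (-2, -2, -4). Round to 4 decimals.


3D distance between two points
P1 = (-10, 6, -1), P2 = (-2, -2, -4)
Formula: d = sqrt((x2-x1)^2 + (y2-y1)^2 + (z2-z1)^2)
dx = -2 - -10 = 8
dy = -2 - 6 = -8
dz = -4 - -1 = -3
dx^2 + dy^2 + dz^2 = 64 + 64 + 9 = 137
d = sqrt(137)
d = 11.7047
11.7047 units


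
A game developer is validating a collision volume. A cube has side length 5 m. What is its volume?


Shape: cube
Side s = 5 m
Formula: V = s^3
V = 5 * 5 * 5
V = 25 * 5
V = 125
125 m^3


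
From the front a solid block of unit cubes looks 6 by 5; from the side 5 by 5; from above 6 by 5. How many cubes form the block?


Orthographic views of a solid rectangular block:
Front view 6 x 5 -> length = 6, height = 5
Side view 5 x 5 -> width = 5, height = 5 (consistent)
Top view 6 x 5 -> confirms length = 6, width = 5
The block is 6 x 5 x 5.
Total unit cubes = 6 * 5 * 5 = 150
150 unit cubes


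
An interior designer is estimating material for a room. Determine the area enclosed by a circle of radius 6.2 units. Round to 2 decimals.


Shape: circle
Radius r = 6.2 units
Formula: A = pi * r^2
r^2 = 6.2^2 = 38.44
A = pi * 38.44
A = 120.76
120.76 units^2


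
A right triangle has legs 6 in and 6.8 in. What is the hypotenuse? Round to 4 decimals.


Shape: right triangle
Legs a = 6 in, b = 6.8 in
Formula: c = sqrt(a^2 + b^2)
a^2 = 36, b^2 = 46.24
a^2 + b^2 = 82.24
c = sqrt(82.24)
c = 9.0686
9.0686 in


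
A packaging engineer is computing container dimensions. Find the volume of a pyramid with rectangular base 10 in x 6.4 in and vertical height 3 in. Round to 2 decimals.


Shape: rectangular pyramid
Base: 10 in x 6.4 in, Height h = 3 in
Formula: V = (1/3) * base_area * h
base_area = 10 * 6.4 = 64
base_area * h = 64 * 3 = 192
V = 192 / 3
V = 64
64 in^3


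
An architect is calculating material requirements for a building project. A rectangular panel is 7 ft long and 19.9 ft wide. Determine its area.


Shape: rectangle
Length l = 7 ft, Width w = 19.9 ft
Formula: A = l * w
A = 7 * 19.9
A = 139.3
139.3 ft^2


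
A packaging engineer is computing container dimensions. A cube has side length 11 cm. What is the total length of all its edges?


Shape: cube
Side s = 11 cm
A cube has 12 edges, all equal.
Formula: total edge length = 12 * s
Total = 12 * 11
Total = 132
132 cm


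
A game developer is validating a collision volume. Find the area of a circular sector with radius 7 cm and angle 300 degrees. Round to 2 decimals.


Shape: circular sector
Radius r = 7 cm, Angle = 300 degrees
Formula: A = (angle/360) * pi * r^2
r^2 = 49
Fraction of circle = 300/360
A = (300/360) * pi * 49
A = 40.833333 * pi
A = 128.28
128.28 cm^2


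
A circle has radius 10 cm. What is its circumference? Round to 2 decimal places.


Shape: circle
Radius r = 10 cm
Formula: C = 2 * pi * r
C = 2 * pi * 10
C = 20 * pi
C = 62.83
62.83 cm


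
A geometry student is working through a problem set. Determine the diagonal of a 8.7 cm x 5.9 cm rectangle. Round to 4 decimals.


Shape: rectangle (diagonal via Pythagoras)
Sides: 8.7 cm and 5.9 cm
Formula: d = sqrt(l^2 + w^2)
l^2 = 75.69, w^2 = 34.81
l^2 + w^2 = 110.5
d = sqrt(110.5)
d = 10.5119
10.5119 cm


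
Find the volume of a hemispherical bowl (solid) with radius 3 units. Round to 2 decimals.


Shape: hemisphere (half of a sphere)
Radius r = 3 units
Formula: V = (1/2) * (4/3) * pi * r^3 = (2/3) * pi * r^3
r^3 = 27
(2/3) * 27 = 18
V = 18 * pi
V = 56.55
56.55 units^3


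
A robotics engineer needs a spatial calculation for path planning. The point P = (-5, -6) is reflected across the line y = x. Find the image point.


Transformation: reflection
Original point: (-5, -6)
Rule for reflection over y = x: (x, y) -> (y, x)
Apply: (-5, -6) -> (-6, -5)
(-6, -5)


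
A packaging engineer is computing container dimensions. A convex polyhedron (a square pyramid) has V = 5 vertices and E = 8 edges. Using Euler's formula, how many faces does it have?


Polyhedron: square pyramid
Euler's formula for convex polyhedra: V - E + F = 2
Given: V = 5 vertices and E = 8 edges
Solve for F:
F = 2 + E - V = 2 + 8 - 5 = 5
5 faces


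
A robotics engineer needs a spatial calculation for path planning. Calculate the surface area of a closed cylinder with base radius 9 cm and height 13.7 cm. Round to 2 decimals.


Shape: closed cylinder
Radius r = 9 cm, Height h = 13.7 cm
Formula: SA = 2*pi*r^2 + 2*pi*r*h = 2*pi*r*(r + h)
r + h = 22.7
2 * r * (r + h) = 2 * 9 * 22.7 = 408.6
SA = 408.6 * pi
SA = 1283.65
1283.65 cm^2


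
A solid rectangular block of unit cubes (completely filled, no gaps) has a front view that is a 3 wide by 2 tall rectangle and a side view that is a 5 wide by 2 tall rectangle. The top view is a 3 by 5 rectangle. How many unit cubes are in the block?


Orthographic views of a solid rectangular block:
Front view 3 x 2 -> length = 3, height = 2
Side view 5 x 2 -> width = 5, height = 2 (consistent)
Top view 3 x 5 -> confirms length = 3, width = 5
The block is 3 x 5 x 2.
Total unit cubes = 3 * 5 * 2 = 30
30 unit cubes


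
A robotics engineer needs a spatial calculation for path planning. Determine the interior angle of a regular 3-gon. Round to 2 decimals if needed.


Shape: regular triangle (3 sides)
Formula: interior angle = (n - 2) * 180 / n
(n - 2) = 1
(n - 2) * 180 = 180
angle = 180 / 3
angle = 60
60 degrees


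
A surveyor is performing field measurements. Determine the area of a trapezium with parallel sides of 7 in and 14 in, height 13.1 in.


Shape: trapezoid
Parallel sides a = 7 in, b = 14 in; Height h = 13.1 in
Formula: A = (a + b) * h / 2
a + b = 7 + 14 = 21
A = 21 * 13.1 / 2
A = 275.1 / 2
A = 137.55
137.55 in^2


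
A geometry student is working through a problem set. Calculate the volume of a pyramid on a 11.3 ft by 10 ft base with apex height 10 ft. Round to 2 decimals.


Shape: rectangular pyramid
Base: 11.3 ft x 10 ft, Height h = 10 ft
Formula: V = (1/3) * base_area * h
base_area = 11.3 * 10 = 113
base_area * h = 113 * 10 = 1130
V = 1130 / 3
V = 376.67
376.67 ft^3


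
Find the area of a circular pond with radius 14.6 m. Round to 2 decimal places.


Shape: circle
Radius r = 14.6 m
Formula: A = pi * r^2
r^2 = 14.6^2 = 213.16
A = pi * 213.16
A = 669.66
669.66 m^2


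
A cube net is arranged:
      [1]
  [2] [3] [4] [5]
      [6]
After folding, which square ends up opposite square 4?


Net: cross layout. Take square 3 as the base (bottom).
Fold the four squares in the horizontal row up around 3: 2 -> left, 4 -> right, 5 wraps to the top.
Fold 1 and 6 up from 3: 1 -> back, 6 -> front.
Opposite pairs are therefore: (1, 6), (2, 4), (3, 5).
Face 4 is opposite face 2.
face 2


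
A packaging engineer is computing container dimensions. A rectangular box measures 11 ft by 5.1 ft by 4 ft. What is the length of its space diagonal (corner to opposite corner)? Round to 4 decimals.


Shape: rectangular box (space diagonal)
l = 11 ft, w = 5.1 ft, h = 4 ft
Visualize: the diagonal of the base, then a right triangle with that diagonal and the height.
Formula: d = sqrt(l^2 + w^2 + h^2)
l^2 + w^2 + h^2 = 121 + 26.01 + 16 = 163.01
d = sqrt(163.01)
d = 12.7675
12.7675 ft


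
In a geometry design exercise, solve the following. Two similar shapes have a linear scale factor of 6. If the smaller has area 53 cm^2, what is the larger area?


Linear scale factor k = 6
Original area = 53 cm^2
Rule: under a linear scaling by k, areas scale by k^2.
k^2 = 6^2 = 36
New area = 53 * 36
New area = 1908
1908 cm^2


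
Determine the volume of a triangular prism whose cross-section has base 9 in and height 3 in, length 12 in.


Shape: triangular prism
Triangle base = 9 in, triangle height = 3 in, prism length L = 12 in
Formula: V = (1/2 * b * h_tri) * L
Cross-section area = 0.5 * 9 * 3 = 13.5
V = 13.5 * 12
V = 162
162 in^3


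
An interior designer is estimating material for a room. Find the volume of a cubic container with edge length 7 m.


Shape: cube
Side s = 7 m
Formula: V = s^3
V = 7 * 7 * 7
V = 49 * 7
V = 343
343 m^3


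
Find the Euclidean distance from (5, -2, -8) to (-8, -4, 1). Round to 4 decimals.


3D distance between two points
P1 = (5, -2, -8), P2 = (-8, -4, 1)
Formula: d = sqrt((x2-x1)^2 + (y2-y1)^2 + (z2-z1)^2)
dx = -8 - 5 = -13
dy = -4 - -2 = -2
dz = 1 - -8 = 9
dx^2 + dy^2 + dz^2 = 169 + 4 + 81 = 254
d = sqrt(254)
d = 15.9374
15.9374 units


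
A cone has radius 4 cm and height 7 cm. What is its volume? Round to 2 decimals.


Shape: cone
Radius r = 4 cm, Height h = 7 cm
Formula: V = (1/3) * pi * r^2 * h
r^2 = 16
pi * r^2 * h = pi * 16 * 7 = 112 * pi
V = 112 * pi / 3
V = 117.29
117.29 cm^3


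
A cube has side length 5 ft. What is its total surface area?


Shape: cube
Side s = 5 ft
A cube has 6 square faces.
Formula: SA = 6 * s^2
s^2 = 25
SA = 6 * 25
SA = 150
150 ft^2


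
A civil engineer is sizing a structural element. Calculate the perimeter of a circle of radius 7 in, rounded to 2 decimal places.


Shape: circle
Radius r = 7 in
Formula: C = 2 * pi * r
C = 2 * pi * 7
C = 14 * pi
C = 43.98
43.98 in


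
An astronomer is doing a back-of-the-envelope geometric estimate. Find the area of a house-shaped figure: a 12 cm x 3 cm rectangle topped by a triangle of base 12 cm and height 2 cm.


Composite shape: rectangle + triangle
Rectangle area = 12 * 3 = 36
Triangle area = 0.5 * 12 * 2 = 12
Total = 36 + 12
Total = 48
48 cm^2


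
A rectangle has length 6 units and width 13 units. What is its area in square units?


Shape: rectangle
Length l = 6 units, Width w = 13 units
Formula: A = l * w
A = 6 * 13
A = 78
78 units^2


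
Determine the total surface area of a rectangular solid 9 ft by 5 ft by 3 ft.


Shape: rectangular prism
l = 9 ft, w = 5 ft, h = 3 ft
Formula: SA = 2(lw + lh + wh)
lw = 45, lh = 27, wh = 15
lw + lh + wh = 87
SA = 2 * 87
SA = 174
174 ft^2


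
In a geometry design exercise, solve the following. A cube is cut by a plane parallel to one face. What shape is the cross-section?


Solid: cube
Cutting plane: parallel to one face
Visualize the intersection of the plane with the solid's surface.
The boundary of the cut region is a square.
square
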